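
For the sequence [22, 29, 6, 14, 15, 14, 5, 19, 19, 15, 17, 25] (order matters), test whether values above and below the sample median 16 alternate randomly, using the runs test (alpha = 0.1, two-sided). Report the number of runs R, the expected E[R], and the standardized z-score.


Step 1: Compute median = 16; label A = above, B = below.
Labels in order: AABBBBBAABAA  (n_A = 6, n_B = 6)
Step 2: Count runs R = 5.
Step 3: Under H0 (random ordering), E[R] = 2*n_A*n_B/(n_A+n_B) + 1 = 2*6*6/12 + 1 = 7.0000.
        Var[R] = 2*n_A*n_B*(2*n_A*n_B - n_A - n_B) / ((n_A+n_B)^2 * (n_A+n_B-1)) = 4320/1584 = 2.7273.
        SD[R] = 1.6514.
Step 4: Continuity-corrected z = (R + 0.5 - E[R]) / SD[R] = (5 + 0.5 - 7.0000) / 1.6514 = -0.9083.
Step 5: Two-sided p-value via normal approximation = 2*(1 - Phi(|z|)) = 0.363722.
Step 6: alpha = 0.1. fail to reject H0.

R = 5, z = -0.9083, p = 0.363722, fail to reject H0.


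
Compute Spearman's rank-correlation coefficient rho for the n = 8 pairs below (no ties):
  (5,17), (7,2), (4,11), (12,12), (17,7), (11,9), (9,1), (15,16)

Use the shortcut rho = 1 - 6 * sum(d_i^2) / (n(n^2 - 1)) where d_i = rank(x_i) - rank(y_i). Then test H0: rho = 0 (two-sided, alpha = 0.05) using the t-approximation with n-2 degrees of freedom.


Step 1: Rank x and y separately (midranks; no ties here).
rank(x): 5->2, 7->3, 4->1, 12->6, 17->8, 11->5, 9->4, 15->7
rank(y): 17->8, 2->2, 11->5, 12->6, 7->3, 9->4, 1->1, 16->7
Step 2: d_i = R_x(i) - R_y(i); compute d_i^2.
  (2-8)^2=36, (3-2)^2=1, (1-5)^2=16, (6-6)^2=0, (8-3)^2=25, (5-4)^2=1, (4-1)^2=9, (7-7)^2=0
sum(d^2) = 88.
Step 3: rho = 1 - 6*88 / (8*(8^2 - 1)) = 1 - 528/504 = -0.047619.
Step 4: Under H0, t = rho * sqrt((n-2)/(1-rho^2)) = -0.1168 ~ t(6).
Step 5: Two-sided p-value from the t-distribution with 6 df = 0.910849.
Step 6: alpha = 0.05. fail to reject H0.

rho = -0.0476, p = 0.910849, fail to reject H0 at alpha = 0.05.


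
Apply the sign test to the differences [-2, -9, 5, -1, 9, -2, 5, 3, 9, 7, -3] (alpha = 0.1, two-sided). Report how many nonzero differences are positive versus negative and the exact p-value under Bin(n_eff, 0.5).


Step 1: Discard zero differences. Original n = 11; n_eff = number of nonzero differences = 11.
Nonzero differences (with sign): -2, -9, +5, -1, +9, -2, +5, +3, +9, +7, -3
Step 2: Count signs: positive = 6, negative = 5.
Step 3: Under H0: P(positive) = 0.5, so the number of positives S ~ Bin(11, 0.5).
Step 4: Two-sided exact p-value = sum of Bin(11,0.5) probabilities at or below the observed probability = 1.000000.
Step 5: alpha = 0.1. fail to reject H0.

n_eff = 11, pos = 6, neg = 5, p = 1.000000, fail to reject H0.


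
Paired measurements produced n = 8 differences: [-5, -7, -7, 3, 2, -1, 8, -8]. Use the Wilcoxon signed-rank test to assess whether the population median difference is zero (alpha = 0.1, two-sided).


Step 1: Drop any zero differences (none here) and take |d_i|.
|d| = [5, 7, 7, 3, 2, 1, 8, 8]
Step 2: Midrank |d_i| (ties get averaged ranks).
ranks: |5|->4, |7|->5.5, |7|->5.5, |3|->3, |2|->2, |1|->1, |8|->7.5, |8|->7.5
Step 3: Attach original signs; sum ranks with positive sign and with negative sign.
W+ = 3 + 2 + 7.5 = 12.5
W- = 4 + 5.5 + 5.5 + 1 + 7.5 = 23.5
(Check: W+ + W- = 36 should equal n(n+1)/2 = 36.)
Step 4: Test statistic W = min(W+, W-) = 12.5.
Step 5: Ties in |d|, so use the tie-corrected normal approximation.
        E[W] = n(n+1)/4 = 8*9/4 = 18.
        Tie groups: |d|=7 (t=2), |d|=8 (t=2); sum(t^3 - t) = 12.
        Var[W] = n(n+1)(2n+1)/24 - sum(t^3-t)/48 = 1224/24 - 12/48 = 50.75.
        z = (W - E[W]) / sqrt(Var[W]) = (12.5 - 18) / 7.1239 = -0.7720.
        Two-sided p = 2*Phi(z) = 0.440086.
Step 6: alpha = 0.1. fail to reject H0.

W+ = 12.5, W- = 23.5, W = min = 12.5, p = 0.440086, fail to reject H0.


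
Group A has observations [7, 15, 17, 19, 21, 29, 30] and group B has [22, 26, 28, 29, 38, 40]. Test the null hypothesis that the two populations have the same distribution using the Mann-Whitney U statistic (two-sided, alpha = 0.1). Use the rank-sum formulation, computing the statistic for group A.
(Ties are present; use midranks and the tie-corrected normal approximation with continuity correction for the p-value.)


Step 1: Combine and sort all 13 observations; assign midranks.
sorted (value, group): (7,X), (15,X), (17,X), (19,X), (21,X), (22,Y), (26,Y), (28,Y), (29,X), (29,Y), (30,X), (38,Y), (40,Y)
ranks: 7->1, 15->2, 17->3, 19->4, 21->5, 22->6, 26->7, 28->8, 29->9.5, 29->9.5, 30->11, 38->12, 40->13
Step 2: Rank sum for X: R1 = 1 + 2 + 3 + 4 + 5 + 9.5 + 11 = 35.5.
Step 3: U_X = R1 - n1(n1+1)/2 = 35.5 - 7*8/2 = 35.5 - 28 = 7.5.
       U_Y = n1*n2 - U_X = 42 - 7.5 = 34.5.
Step 4: Ties are present, so use the tie-corrected normal approximation (with continuity correction) for the p-value.
Step 5: p-value = 0.062928; compare to alpha = 0.1. reject H0.

U_X = 7.5, p = 0.062928, reject H0 at alpha = 0.1.


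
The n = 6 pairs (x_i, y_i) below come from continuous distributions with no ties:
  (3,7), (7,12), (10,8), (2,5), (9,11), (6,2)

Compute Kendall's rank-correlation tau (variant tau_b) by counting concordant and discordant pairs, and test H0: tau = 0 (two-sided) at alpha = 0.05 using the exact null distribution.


Step 1: Enumerate the 15 unordered pairs (i,j) with i<j and classify each by sign(x_j-x_i) * sign(y_j-y_i).
  (1,2):dx=+4,dy=+5->C; (1,3):dx=+7,dy=+1->C; (1,4):dx=-1,dy=-2->C; (1,5):dx=+6,dy=+4->C
  (1,6):dx=+3,dy=-5->D; (2,3):dx=+3,dy=-4->D; (2,4):dx=-5,dy=-7->C; (2,5):dx=+2,dy=-1->D
  (2,6):dx=-1,dy=-10->C; (3,4):dx=-8,dy=-3->C; (3,5):dx=-1,dy=+3->D; (3,6):dx=-4,dy=-6->C
  (4,5):dx=+7,dy=+6->C; (4,6):dx=+4,dy=-3->D; (5,6):dx=-3,dy=-9->C
Step 2: C = 10, D = 5, total pairs = 15.
Step 3: tau = (C - D)/(n(n-1)/2) = (10 - 5)/15 = 0.333333.
Step 4: Exact two-sided p-value (enumerate n! = 720 permutations of y under H0): p = 0.469444.
Step 5: alpha = 0.05. fail to reject H0.

tau_b = 0.3333 (C=10, D=5), p = 0.469444, fail to reject H0.


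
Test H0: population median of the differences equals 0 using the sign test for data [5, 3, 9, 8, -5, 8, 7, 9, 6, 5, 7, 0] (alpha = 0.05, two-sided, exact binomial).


Step 1: Discard zero differences. Original n = 12; n_eff = number of nonzero differences = 11.
Nonzero differences (with sign): +5, +3, +9, +8, -5, +8, +7, +9, +6, +5, +7
Step 2: Count signs: positive = 10, negative = 1.
Step 3: Under H0: P(positive) = 0.5, so the number of positives S ~ Bin(11, 0.5).
Step 4: Two-sided exact p-value = sum of Bin(11,0.5) probabilities at or below the observed probability = 0.011719.
Step 5: alpha = 0.05. reject H0.

n_eff = 11, pos = 10, neg = 1, p = 0.011719, reject H0.


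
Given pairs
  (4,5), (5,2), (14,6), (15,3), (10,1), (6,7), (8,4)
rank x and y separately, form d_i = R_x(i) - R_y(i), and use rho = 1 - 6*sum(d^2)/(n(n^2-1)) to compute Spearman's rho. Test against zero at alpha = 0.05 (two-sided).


Step 1: Rank x and y separately (midranks; no ties here).
rank(x): 4->1, 5->2, 14->6, 15->7, 10->5, 6->3, 8->4
rank(y): 5->5, 2->2, 6->6, 3->3, 1->1, 7->7, 4->4
Step 2: d_i = R_x(i) - R_y(i); compute d_i^2.
  (1-5)^2=16, (2-2)^2=0, (6-6)^2=0, (7-3)^2=16, (5-1)^2=16, (3-7)^2=16, (4-4)^2=0
sum(d^2) = 64.
Step 3: rho = 1 - 6*64 / (7*(7^2 - 1)) = 1 - 384/336 = -0.142857.
Step 4: Under H0, t = rho * sqrt((n-2)/(1-rho^2)) = -0.3227 ~ t(5).
Step 5: Two-sided p-value from the t-distribution with 5 df = 0.759945.
Step 6: alpha = 0.05. fail to reject H0.

rho = -0.1429, p = 0.759945, fail to reject H0 at alpha = 0.05.


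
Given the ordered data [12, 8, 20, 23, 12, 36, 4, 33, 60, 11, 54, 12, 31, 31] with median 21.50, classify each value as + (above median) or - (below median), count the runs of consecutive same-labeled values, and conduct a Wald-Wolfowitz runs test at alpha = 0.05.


Step 1: Compute median = 21.50; label A = above, B = below.
Labels in order: BBBABABAABABAA  (n_A = 7, n_B = 7)
Step 2: Count runs R = 10.
Step 3: Under H0 (random ordering), E[R] = 2*n_A*n_B/(n_A+n_B) + 1 = 2*7*7/14 + 1 = 8.0000.
        Var[R] = 2*n_A*n_B*(2*n_A*n_B - n_A - n_B) / ((n_A+n_B)^2 * (n_A+n_B-1)) = 8232/2548 = 3.2308.
        SD[R] = 1.7974.
Step 4: Continuity-corrected z = (R - 0.5 - E[R]) / SD[R] = (10 - 0.5 - 8.0000) / 1.7974 = 0.8345.
Step 5: Two-sided p-value via normal approximation = 2*(1 - Phi(|z|)) = 0.403986.
Step 6: alpha = 0.05. fail to reject H0.

R = 10, z = 0.8345, p = 0.403986, fail to reject H0.


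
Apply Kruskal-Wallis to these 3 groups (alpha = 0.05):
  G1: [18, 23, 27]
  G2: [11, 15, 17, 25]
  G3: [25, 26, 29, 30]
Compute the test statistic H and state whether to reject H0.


Step 1: Combine all N = 11 observations and assign midranks.
sorted (value, group, rank): (11,G2,1), (15,G2,2), (17,G2,3), (18,G1,4), (23,G1,5), (25,G2,6.5), (25,G3,6.5), (26,G3,8), (27,G1,9), (29,G3,10), (30,G3,11)
Step 2: Sum ranks within each group.
R_1 = 18 (n_1 = 3)
R_2 = 12.5 (n_2 = 4)
R_3 = 35.5 (n_3 = 4)
Step 3: H = 12/(N(N+1)) * sum(R_i^2/n_i) - 3(N+1)
     = 12/(11*12) * (18^2/3 + 12.5^2/4 + 35.5^2/4) - 3*12
     = 0.090909 * 462.125 - 36
     = 6.011364.
Step 4: Ties present; correction factor C = 1 - 6/(11^3 - 11) = 0.995455. Corrected H = 6.011364 / 0.995455 = 6.038813.
Step 5: Under H0, H ~ chi^2(2); p-value = 0.048830.
Step 6: alpha = 0.05. reject H0.

H = 6.0388, df = 2, p = 0.048830, reject H0.


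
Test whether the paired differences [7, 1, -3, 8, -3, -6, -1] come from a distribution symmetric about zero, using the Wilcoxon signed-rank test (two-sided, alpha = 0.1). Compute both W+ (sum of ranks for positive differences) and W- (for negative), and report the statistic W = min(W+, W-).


Step 1: Drop any zero differences (none here) and take |d_i|.
|d| = [7, 1, 3, 8, 3, 6, 1]
Step 2: Midrank |d_i| (ties get averaged ranks).
ranks: |7|->6, |1|->1.5, |3|->3.5, |8|->7, |3|->3.5, |6|->5, |1|->1.5
Step 3: Attach original signs; sum ranks with positive sign and with negative sign.
W+ = 6 + 1.5 + 7 = 14.5
W- = 3.5 + 3.5 + 5 + 1.5 = 13.5
(Check: W+ + W- = 28 should equal n(n+1)/2 = 28.)
Step 4: Test statistic W = min(W+, W-) = 13.5.
Step 5: Ties in |d|, so use the tie-corrected normal approximation.
        E[W] = n(n+1)/4 = 7*8/4 = 14.
        Tie groups: |d|=1 (t=2), |d|=3 (t=2); sum(t^3 - t) = 12.
        Var[W] = n(n+1)(2n+1)/24 - sum(t^3-t)/48 = 840/24 - 12/48 = 34.75.
        z = (W - E[W]) / sqrt(Var[W]) = (13.5 - 14) / 5.8949 = -0.0848.
        Two-sided p = 2*Phi(z) = 0.932405.
Step 6: alpha = 0.1. fail to reject H0.

W+ = 14.5, W- = 13.5, W = min = 13.5, p = 0.932405, fail to reject H0.


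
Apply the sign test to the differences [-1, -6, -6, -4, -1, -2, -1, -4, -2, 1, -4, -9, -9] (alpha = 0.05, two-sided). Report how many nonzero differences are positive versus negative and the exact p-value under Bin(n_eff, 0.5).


Step 1: Discard zero differences. Original n = 13; n_eff = number of nonzero differences = 13.
Nonzero differences (with sign): -1, -6, -6, -4, -1, -2, -1, -4, -2, +1, -4, -9, -9
Step 2: Count signs: positive = 1, negative = 12.
Step 3: Under H0: P(positive) = 0.5, so the number of positives S ~ Bin(13, 0.5).
Step 4: Two-sided exact p-value = sum of Bin(13,0.5) probabilities at or below the observed probability = 0.003418.
Step 5: alpha = 0.05. reject H0.

n_eff = 13, pos = 1, neg = 12, p = 0.003418, reject H0.


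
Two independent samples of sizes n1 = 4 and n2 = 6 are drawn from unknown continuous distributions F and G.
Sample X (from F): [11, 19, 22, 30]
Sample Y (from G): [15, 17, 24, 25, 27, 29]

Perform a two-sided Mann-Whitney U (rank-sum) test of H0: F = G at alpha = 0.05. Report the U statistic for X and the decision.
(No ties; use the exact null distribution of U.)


Step 1: Combine and sort all 10 observations; assign midranks.
sorted (value, group): (11,X), (15,Y), (17,Y), (19,X), (22,X), (24,Y), (25,Y), (27,Y), (29,Y), (30,X)
ranks: 11->1, 15->2, 17->3, 19->4, 22->5, 24->6, 25->7, 27->8, 29->9, 30->10
Step 2: Rank sum for X: R1 = 1 + 4 + 5 + 10 = 20.
Step 3: U_X = R1 - n1(n1+1)/2 = 20 - 4*5/2 = 20 - 10 = 10.
       U_Y = n1*n2 - U_X = 24 - 10 = 14.
Step 4: No ties, so the exact null distribution of U (based on enumerating the C(10,4) = 210 equally likely rank assignments) gives the two-sided p-value.
Step 5: p-value = 0.761905; compare to alpha = 0.05. fail to reject H0.

U_X = 10, p = 0.761905, fail to reject H0 at alpha = 0.05.


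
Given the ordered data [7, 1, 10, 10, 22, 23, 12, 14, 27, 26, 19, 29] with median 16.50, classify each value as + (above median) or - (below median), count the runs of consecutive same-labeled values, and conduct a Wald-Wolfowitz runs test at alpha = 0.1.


Step 1: Compute median = 16.50; label A = above, B = below.
Labels in order: BBBBAABBAAAA  (n_A = 6, n_B = 6)
Step 2: Count runs R = 4.
Step 3: Under H0 (random ordering), E[R] = 2*n_A*n_B/(n_A+n_B) + 1 = 2*6*6/12 + 1 = 7.0000.
        Var[R] = 2*n_A*n_B*(2*n_A*n_B - n_A - n_B) / ((n_A+n_B)^2 * (n_A+n_B-1)) = 4320/1584 = 2.7273.
        SD[R] = 1.6514.
Step 4: Continuity-corrected z = (R + 0.5 - E[R]) / SD[R] = (4 + 0.5 - 7.0000) / 1.6514 = -1.5138.
Step 5: Two-sided p-value via normal approximation = 2*(1 - Phi(|z|)) = 0.130070.
Step 6: alpha = 0.1. fail to reject H0.

R = 4, z = -1.5138, p = 0.130070, fail to reject H0.


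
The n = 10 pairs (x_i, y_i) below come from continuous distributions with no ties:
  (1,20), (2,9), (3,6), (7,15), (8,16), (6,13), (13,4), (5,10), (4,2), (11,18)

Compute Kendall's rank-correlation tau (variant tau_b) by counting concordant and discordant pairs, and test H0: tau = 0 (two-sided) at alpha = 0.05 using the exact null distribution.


Step 1: Enumerate the 45 unordered pairs (i,j) with i<j and classify each by sign(x_j-x_i) * sign(y_j-y_i).
  (1,2):dx=+1,dy=-11->D; (1,3):dx=+2,dy=-14->D; (1,4):dx=+6,dy=-5->D; (1,5):dx=+7,dy=-4->D
  (1,6):dx=+5,dy=-7->D; (1,7):dx=+12,dy=-16->D; (1,8):dx=+4,dy=-10->D; (1,9):dx=+3,dy=-18->D
  (1,10):dx=+10,dy=-2->D; (2,3):dx=+1,dy=-3->D; (2,4):dx=+5,dy=+6->C; (2,5):dx=+6,dy=+7->C
  (2,6):dx=+4,dy=+4->C; (2,7):dx=+11,dy=-5->D; (2,8):dx=+3,dy=+1->C; (2,9):dx=+2,dy=-7->D
  (2,10):dx=+9,dy=+9->C; (3,4):dx=+4,dy=+9->C; (3,5):dx=+5,dy=+10->C; (3,6):dx=+3,dy=+7->C
  (3,7):dx=+10,dy=-2->D; (3,8):dx=+2,dy=+4->C; (3,9):dx=+1,dy=-4->D; (3,10):dx=+8,dy=+12->C
  (4,5):dx=+1,dy=+1->C; (4,6):dx=-1,dy=-2->C; (4,7):dx=+6,dy=-11->D; (4,8):dx=-2,dy=-5->C
  (4,9):dx=-3,dy=-13->C; (4,10):dx=+4,dy=+3->C; (5,6):dx=-2,dy=-3->C; (5,7):dx=+5,dy=-12->D
  (5,8):dx=-3,dy=-6->C; (5,9):dx=-4,dy=-14->C; (5,10):dx=+3,dy=+2->C; (6,7):dx=+7,dy=-9->D
  (6,8):dx=-1,dy=-3->C; (6,9):dx=-2,dy=-11->C; (6,10):dx=+5,dy=+5->C; (7,8):dx=-8,dy=+6->D
  (7,9):dx=-9,dy=-2->C; (7,10):dx=-2,dy=+14->D; (8,9):dx=-1,dy=-8->C; (8,10):dx=+6,dy=+8->C
  (9,10):dx=+7,dy=+16->C
Step 2: C = 26, D = 19, total pairs = 45.
Step 3: tau = (C - D)/(n(n-1)/2) = (26 - 19)/45 = 0.155556.
Step 4: Exact two-sided p-value (enumerate n! = 3628800 permutations of y under H0): p = 0.600654.
Step 5: alpha = 0.05. fail to reject H0.

tau_b = 0.1556 (C=26, D=19), p = 0.600654, fail to reject H0.


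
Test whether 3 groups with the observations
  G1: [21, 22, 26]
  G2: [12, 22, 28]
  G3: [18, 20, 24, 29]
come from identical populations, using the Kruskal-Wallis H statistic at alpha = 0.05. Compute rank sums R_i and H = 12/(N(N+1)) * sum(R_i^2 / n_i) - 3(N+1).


Step 1: Combine all N = 10 observations and assign midranks.
sorted (value, group, rank): (12,G2,1), (18,G3,2), (20,G3,3), (21,G1,4), (22,G1,5.5), (22,G2,5.5), (24,G3,7), (26,G1,8), (28,G2,9), (29,G3,10)
Step 2: Sum ranks within each group.
R_1 = 17.5 (n_1 = 3)
R_2 = 15.5 (n_2 = 3)
R_3 = 22 (n_3 = 4)
Step 3: H = 12/(N(N+1)) * sum(R_i^2/n_i) - 3(N+1)
     = 12/(10*11) * (17.5^2/3 + 15.5^2/3 + 22^2/4) - 3*11
     = 0.109091 * 303.167 - 33
     = 0.072727.
Step 4: Ties present; correction factor C = 1 - 6/(10^3 - 10) = 0.993939. Corrected H = 0.072727 / 0.993939 = 0.073171.
Step 5: Under H0, H ~ chi^2(2); p-value = 0.964076.
Step 6: alpha = 0.05. fail to reject H0.

H = 0.0732, df = 2, p = 0.964076, fail to reject H0.


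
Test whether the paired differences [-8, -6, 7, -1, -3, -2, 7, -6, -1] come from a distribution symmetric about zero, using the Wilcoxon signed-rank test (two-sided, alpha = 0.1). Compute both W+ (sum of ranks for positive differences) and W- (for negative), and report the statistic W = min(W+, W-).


Step 1: Drop any zero differences (none here) and take |d_i|.
|d| = [8, 6, 7, 1, 3, 2, 7, 6, 1]
Step 2: Midrank |d_i| (ties get averaged ranks).
ranks: |8|->9, |6|->5.5, |7|->7.5, |1|->1.5, |3|->4, |2|->3, |7|->7.5, |6|->5.5, |1|->1.5
Step 3: Attach original signs; sum ranks with positive sign and with negative sign.
W+ = 7.5 + 7.5 = 15
W- = 9 + 5.5 + 1.5 + 4 + 3 + 5.5 + 1.5 = 30
(Check: W+ + W- = 45 should equal n(n+1)/2 = 45.)
Step 4: Test statistic W = min(W+, W-) = 15.
Step 5: Ties in |d|, so use the tie-corrected normal approximation.
        E[W] = n(n+1)/4 = 9*10/4 = 22.5.
        Tie groups: |d|=1 (t=2), |d|=6 (t=2), |d|=7 (t=2); sum(t^3 - t) = 18.
        Var[W] = n(n+1)(2n+1)/24 - sum(t^3-t)/48 = 1710/24 - 18/48 = 70.875.
        z = (W - E[W]) / sqrt(Var[W]) = (15 - 22.5) / 8.4187 = -0.8909.
        Two-sided p = 2*Phi(z) = 0.372998.
Step 6: alpha = 0.1. fail to reject H0.

W+ = 15, W- = 30, W = min = 15, p = 0.372998, fail to reject H0.


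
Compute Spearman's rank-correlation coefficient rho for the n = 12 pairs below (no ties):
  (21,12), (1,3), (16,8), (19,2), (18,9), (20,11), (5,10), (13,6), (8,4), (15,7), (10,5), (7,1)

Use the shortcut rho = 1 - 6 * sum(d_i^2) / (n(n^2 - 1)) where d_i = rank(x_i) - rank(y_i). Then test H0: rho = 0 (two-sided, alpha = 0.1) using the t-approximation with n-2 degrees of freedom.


Step 1: Rank x and y separately (midranks; no ties here).
rank(x): 21->12, 1->1, 16->8, 19->10, 18->9, 20->11, 5->2, 13->6, 8->4, 15->7, 10->5, 7->3
rank(y): 12->12, 3->3, 8->8, 2->2, 9->9, 11->11, 10->10, 6->6, 4->4, 7->7, 5->5, 1->1
Step 2: d_i = R_x(i) - R_y(i); compute d_i^2.
  (12-12)^2=0, (1-3)^2=4, (8-8)^2=0, (10-2)^2=64, (9-9)^2=0, (11-11)^2=0, (2-10)^2=64, (6-6)^2=0, (4-4)^2=0, (7-7)^2=0, (5-5)^2=0, (3-1)^2=4
sum(d^2) = 136.
Step 3: rho = 1 - 6*136 / (12*(12^2 - 1)) = 1 - 816/1716 = 0.524476.
Step 4: Under H0, t = rho * sqrt((n-2)/(1-rho^2)) = 1.9480 ~ t(10).
Step 5: Two-sided p-value from the t-distribution with 10 df = 0.080019.
Step 6: alpha = 0.1. reject H0.

rho = 0.5245, p = 0.080019, reject H0 at alpha = 0.1.


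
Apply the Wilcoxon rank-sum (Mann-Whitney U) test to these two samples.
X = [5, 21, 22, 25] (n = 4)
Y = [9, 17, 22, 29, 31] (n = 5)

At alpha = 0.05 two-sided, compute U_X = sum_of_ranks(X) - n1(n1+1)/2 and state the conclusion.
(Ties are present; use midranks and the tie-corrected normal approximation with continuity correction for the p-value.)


Step 1: Combine and sort all 9 observations; assign midranks.
sorted (value, group): (5,X), (9,Y), (17,Y), (21,X), (22,X), (22,Y), (25,X), (29,Y), (31,Y)
ranks: 5->1, 9->2, 17->3, 21->4, 22->5.5, 22->5.5, 25->7, 29->8, 31->9
Step 2: Rank sum for X: R1 = 1 + 4 + 5.5 + 7 = 17.5.
Step 3: U_X = R1 - n1(n1+1)/2 = 17.5 - 4*5/2 = 17.5 - 10 = 7.5.
       U_Y = n1*n2 - U_X = 20 - 7.5 = 12.5.
Step 4: Ties are present, so use the tie-corrected normal approximation (with continuity correction) for the p-value.
Step 5: p-value = 0.622753; compare to alpha = 0.05. fail to reject H0.

U_X = 7.5, p = 0.622753, fail to reject H0 at alpha = 0.05.


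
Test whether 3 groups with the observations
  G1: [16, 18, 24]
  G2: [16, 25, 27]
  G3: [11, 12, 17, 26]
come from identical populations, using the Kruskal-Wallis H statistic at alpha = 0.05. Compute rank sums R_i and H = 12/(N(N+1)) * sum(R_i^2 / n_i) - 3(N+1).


Step 1: Combine all N = 10 observations and assign midranks.
sorted (value, group, rank): (11,G3,1), (12,G3,2), (16,G1,3.5), (16,G2,3.5), (17,G3,5), (18,G1,6), (24,G1,7), (25,G2,8), (26,G3,9), (27,G2,10)
Step 2: Sum ranks within each group.
R_1 = 16.5 (n_1 = 3)
R_2 = 21.5 (n_2 = 3)
R_3 = 17 (n_3 = 4)
Step 3: H = 12/(N(N+1)) * sum(R_i^2/n_i) - 3(N+1)
     = 12/(10*11) * (16.5^2/3 + 21.5^2/3 + 17^2/4) - 3*11
     = 0.109091 * 317.083 - 33
     = 1.590909.
Step 4: Ties present; correction factor C = 1 - 6/(10^3 - 10) = 0.993939. Corrected H = 1.590909 / 0.993939 = 1.600610.
Step 5: Under H0, H ~ chi^2(2); p-value = 0.449192.
Step 6: alpha = 0.05. fail to reject H0.

H = 1.6006, df = 2, p = 0.449192, fail to reject H0.


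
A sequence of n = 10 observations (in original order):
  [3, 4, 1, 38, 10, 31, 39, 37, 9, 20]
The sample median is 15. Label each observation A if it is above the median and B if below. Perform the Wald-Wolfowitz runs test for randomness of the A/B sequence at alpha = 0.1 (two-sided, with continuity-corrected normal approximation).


Step 1: Compute median = 15; label A = above, B = below.
Labels in order: BBBABAAABA  (n_A = 5, n_B = 5)
Step 2: Count runs R = 6.
Step 3: Under H0 (random ordering), E[R] = 2*n_A*n_B/(n_A+n_B) + 1 = 2*5*5/10 + 1 = 6.0000.
        Var[R] = 2*n_A*n_B*(2*n_A*n_B - n_A - n_B) / ((n_A+n_B)^2 * (n_A+n_B-1)) = 2000/900 = 2.2222.
        SD[R] = 1.4907.
Step 4: R = E[R], so z = 0 with no continuity correction.
Step 5: Two-sided p-value via normal approximation = 2*(1 - Phi(|z|)) = 1.000000.
Step 6: alpha = 0.1. fail to reject H0.

R = 6, z = 0.0000, p = 1.000000, fail to reject H0.


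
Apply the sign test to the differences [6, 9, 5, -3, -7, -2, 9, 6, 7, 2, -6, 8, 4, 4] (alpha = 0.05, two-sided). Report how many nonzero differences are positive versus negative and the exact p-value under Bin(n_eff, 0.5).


Step 1: Discard zero differences. Original n = 14; n_eff = number of nonzero differences = 14.
Nonzero differences (with sign): +6, +9, +5, -3, -7, -2, +9, +6, +7, +2, -6, +8, +4, +4
Step 2: Count signs: positive = 10, negative = 4.
Step 3: Under H0: P(positive) = 0.5, so the number of positives S ~ Bin(14, 0.5).
Step 4: Two-sided exact p-value = sum of Bin(14,0.5) probabilities at or below the observed probability = 0.179565.
Step 5: alpha = 0.05. fail to reject H0.

n_eff = 14, pos = 10, neg = 4, p = 0.179565, fail to reject H0.


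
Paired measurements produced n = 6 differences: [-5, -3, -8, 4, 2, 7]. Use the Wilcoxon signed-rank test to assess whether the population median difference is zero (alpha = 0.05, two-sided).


Step 1: Drop any zero differences (none here) and take |d_i|.
|d| = [5, 3, 8, 4, 2, 7]
Step 2: Midrank |d_i| (ties get averaged ranks).
ranks: |5|->4, |3|->2, |8|->6, |4|->3, |2|->1, |7|->5
Step 3: Attach original signs; sum ranks with positive sign and with negative sign.
W+ = 3 + 1 + 5 = 9
W- = 4 + 2 + 6 = 12
(Check: W+ + W- = 21 should equal n(n+1)/2 = 21.)
Step 4: Test statistic W = min(W+, W-) = 9.
Step 5: No ties, so the exact null distribution over the 2^6 = 64 sign assignments gives the two-sided p-value = 0.843750.
Step 6: alpha = 0.05. fail to reject H0.

W+ = 9, W- = 12, W = min = 9, p = 0.843750, fail to reject H0.


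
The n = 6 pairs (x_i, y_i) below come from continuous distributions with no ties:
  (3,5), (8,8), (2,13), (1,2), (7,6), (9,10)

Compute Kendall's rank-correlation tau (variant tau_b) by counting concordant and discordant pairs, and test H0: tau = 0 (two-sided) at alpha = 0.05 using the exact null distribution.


Step 1: Enumerate the 15 unordered pairs (i,j) with i<j and classify each by sign(x_j-x_i) * sign(y_j-y_i).
  (1,2):dx=+5,dy=+3->C; (1,3):dx=-1,dy=+8->D; (1,4):dx=-2,dy=-3->C; (1,5):dx=+4,dy=+1->C
  (1,6):dx=+6,dy=+5->C; (2,3):dx=-6,dy=+5->D; (2,4):dx=-7,dy=-6->C; (2,5):dx=-1,dy=-2->C
  (2,6):dx=+1,dy=+2->C; (3,4):dx=-1,dy=-11->C; (3,5):dx=+5,dy=-7->D; (3,6):dx=+7,dy=-3->D
  (4,5):dx=+6,dy=+4->C; (4,6):dx=+8,dy=+8->C; (5,6):dx=+2,dy=+4->C
Step 2: C = 11, D = 4, total pairs = 15.
Step 3: tau = (C - D)/(n(n-1)/2) = (11 - 4)/15 = 0.466667.
Step 4: Exact two-sided p-value (enumerate n! = 720 permutations of y under H0): p = 0.272222.
Step 5: alpha = 0.05. fail to reject H0.

tau_b = 0.4667 (C=11, D=4), p = 0.272222, fail to reject H0.


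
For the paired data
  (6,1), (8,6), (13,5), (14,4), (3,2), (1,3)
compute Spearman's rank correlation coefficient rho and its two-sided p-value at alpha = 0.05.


Step 1: Rank x and y separately (midranks; no ties here).
rank(x): 6->3, 8->4, 13->5, 14->6, 3->2, 1->1
rank(y): 1->1, 6->6, 5->5, 4->4, 2->2, 3->3
Step 2: d_i = R_x(i) - R_y(i); compute d_i^2.
  (3-1)^2=4, (4-6)^2=4, (5-5)^2=0, (6-4)^2=4, (2-2)^2=0, (1-3)^2=4
sum(d^2) = 16.
Step 3: rho = 1 - 6*16 / (6*(6^2 - 1)) = 1 - 96/210 = 0.542857.
Step 4: Under H0, t = rho * sqrt((n-2)/(1-rho^2)) = 1.2928 ~ t(4).
Step 5: Two-sided p-value from the t-distribution with 4 df = 0.265703.
Step 6: alpha = 0.05. fail to reject H0.

rho = 0.5429, p = 0.265703, fail to reject H0 at alpha = 0.05.


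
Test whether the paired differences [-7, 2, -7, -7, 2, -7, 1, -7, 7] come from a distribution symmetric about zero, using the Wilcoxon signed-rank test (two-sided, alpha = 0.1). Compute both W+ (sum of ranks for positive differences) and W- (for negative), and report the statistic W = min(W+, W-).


Step 1: Drop any zero differences (none here) and take |d_i|.
|d| = [7, 2, 7, 7, 2, 7, 1, 7, 7]
Step 2: Midrank |d_i| (ties get averaged ranks).
ranks: |7|->6.5, |2|->2.5, |7|->6.5, |7|->6.5, |2|->2.5, |7|->6.5, |1|->1, |7|->6.5, |7|->6.5
Step 3: Attach original signs; sum ranks with positive sign and with negative sign.
W+ = 2.5 + 2.5 + 1 + 6.5 = 12.5
W- = 6.5 + 6.5 + 6.5 + 6.5 + 6.5 = 32.5
(Check: W+ + W- = 45 should equal n(n+1)/2 = 45.)
Step 4: Test statistic W = min(W+, W-) = 12.5.
Step 5: Ties in |d|, so use the tie-corrected normal approximation.
        E[W] = n(n+1)/4 = 9*10/4 = 22.5.
        Tie groups: |d|=2 (t=2), |d|=7 (t=6); sum(t^3 - t) = 216.
        Var[W] = n(n+1)(2n+1)/24 - sum(t^3-t)/48 = 1710/24 - 216/48 = 66.75.
        z = (W - E[W]) / sqrt(Var[W]) = (12.5 - 22.5) / 8.1701 = -1.2240.
        Two-sided p = 2*Phi(z) = 0.220960.
Step 6: alpha = 0.1. fail to reject H0.

W+ = 12.5, W- = 32.5, W = min = 12.5, p = 0.220960, fail to reject H0.


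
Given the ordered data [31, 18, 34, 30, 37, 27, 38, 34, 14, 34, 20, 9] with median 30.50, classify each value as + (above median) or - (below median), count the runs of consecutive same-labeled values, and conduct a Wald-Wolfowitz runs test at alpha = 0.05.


Step 1: Compute median = 30.50; label A = above, B = below.
Labels in order: ABABABAABABB  (n_A = 6, n_B = 6)
Step 2: Count runs R = 10.
Step 3: Under H0 (random ordering), E[R] = 2*n_A*n_B/(n_A+n_B) + 1 = 2*6*6/12 + 1 = 7.0000.
        Var[R] = 2*n_A*n_B*(2*n_A*n_B - n_A - n_B) / ((n_A+n_B)^2 * (n_A+n_B-1)) = 4320/1584 = 2.7273.
        SD[R] = 1.6514.
Step 4: Continuity-corrected z = (R - 0.5 - E[R]) / SD[R] = (10 - 0.5 - 7.0000) / 1.6514 = 1.5138.
Step 5: Two-sided p-value via normal approximation = 2*(1 - Phi(|z|)) = 0.130070.
Step 6: alpha = 0.05. fail to reject H0.

R = 10, z = 1.5138, p = 0.130070, fail to reject H0.


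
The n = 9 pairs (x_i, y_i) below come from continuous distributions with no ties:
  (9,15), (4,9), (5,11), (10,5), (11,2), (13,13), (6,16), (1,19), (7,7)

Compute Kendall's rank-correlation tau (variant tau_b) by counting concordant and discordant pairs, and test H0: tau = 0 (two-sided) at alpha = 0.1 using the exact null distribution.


Step 1: Enumerate the 36 unordered pairs (i,j) with i<j and classify each by sign(x_j-x_i) * sign(y_j-y_i).
  (1,2):dx=-5,dy=-6->C; (1,3):dx=-4,dy=-4->C; (1,4):dx=+1,dy=-10->D; (1,5):dx=+2,dy=-13->D
  (1,6):dx=+4,dy=-2->D; (1,7):dx=-3,dy=+1->D; (1,8):dx=-8,dy=+4->D; (1,9):dx=-2,dy=-8->C
  (2,3):dx=+1,dy=+2->C; (2,4):dx=+6,dy=-4->D; (2,5):dx=+7,dy=-7->D; (2,6):dx=+9,dy=+4->C
  (2,7):dx=+2,dy=+7->C; (2,8):dx=-3,dy=+10->D; (2,9):dx=+3,dy=-2->D; (3,4):dx=+5,dy=-6->D
  (3,5):dx=+6,dy=-9->D; (3,6):dx=+8,dy=+2->C; (3,7):dx=+1,dy=+5->C; (3,8):dx=-4,dy=+8->D
  (3,9):dx=+2,dy=-4->D; (4,5):dx=+1,dy=-3->D; (4,6):dx=+3,dy=+8->C; (4,7):dx=-4,dy=+11->D
  (4,8):dx=-9,dy=+14->D; (4,9):dx=-3,dy=+2->D; (5,6):dx=+2,dy=+11->C; (5,7):dx=-5,dy=+14->D
  (5,8):dx=-10,dy=+17->D; (5,9):dx=-4,dy=+5->D; (6,7):dx=-7,dy=+3->D; (6,8):dx=-12,dy=+6->D
  (6,9):dx=-6,dy=-6->C; (7,8):dx=-5,dy=+3->D; (7,9):dx=+1,dy=-9->D; (8,9):dx=+6,dy=-12->D
Step 2: C = 11, D = 25, total pairs = 36.
Step 3: tau = (C - D)/(n(n-1)/2) = (11 - 25)/36 = -0.388889.
Step 4: Exact two-sided p-value (enumerate n! = 362880 permutations of y under H0): p = 0.180181.
Step 5: alpha = 0.1. fail to reject H0.

tau_b = -0.3889 (C=11, D=25), p = 0.180181, fail to reject H0.


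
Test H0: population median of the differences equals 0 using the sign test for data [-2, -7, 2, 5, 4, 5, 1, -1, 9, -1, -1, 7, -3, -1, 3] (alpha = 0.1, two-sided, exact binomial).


Step 1: Discard zero differences. Original n = 15; n_eff = number of nonzero differences = 15.
Nonzero differences (with sign): -2, -7, +2, +5, +4, +5, +1, -1, +9, -1, -1, +7, -3, -1, +3
Step 2: Count signs: positive = 8, negative = 7.
Step 3: Under H0: P(positive) = 0.5, so the number of positives S ~ Bin(15, 0.5).
Step 4: Two-sided exact p-value = sum of Bin(15,0.5) probabilities at or below the observed probability = 1.000000.
Step 5: alpha = 0.1. fail to reject H0.

n_eff = 15, pos = 8, neg = 7, p = 1.000000, fail to reject H0.


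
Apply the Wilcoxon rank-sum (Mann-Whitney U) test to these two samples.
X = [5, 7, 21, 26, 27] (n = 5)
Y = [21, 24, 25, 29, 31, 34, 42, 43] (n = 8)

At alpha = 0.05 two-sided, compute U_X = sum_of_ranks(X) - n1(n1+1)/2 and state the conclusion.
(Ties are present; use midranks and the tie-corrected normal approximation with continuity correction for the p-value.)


Step 1: Combine and sort all 13 observations; assign midranks.
sorted (value, group): (5,X), (7,X), (21,X), (21,Y), (24,Y), (25,Y), (26,X), (27,X), (29,Y), (31,Y), (34,Y), (42,Y), (43,Y)
ranks: 5->1, 7->2, 21->3.5, 21->3.5, 24->5, 25->6, 26->7, 27->8, 29->9, 31->10, 34->11, 42->12, 43->13
Step 2: Rank sum for X: R1 = 1 + 2 + 3.5 + 7 + 8 = 21.5.
Step 3: U_X = R1 - n1(n1+1)/2 = 21.5 - 5*6/2 = 21.5 - 15 = 6.5.
       U_Y = n1*n2 - U_X = 40 - 6.5 = 33.5.
Step 4: Ties are present, so use the tie-corrected normal approximation (with continuity correction) for the p-value.
Step 5: p-value = 0.056699; compare to alpha = 0.05. fail to reject H0.

U_X = 6.5, p = 0.056699, fail to reject H0 at alpha = 0.05.


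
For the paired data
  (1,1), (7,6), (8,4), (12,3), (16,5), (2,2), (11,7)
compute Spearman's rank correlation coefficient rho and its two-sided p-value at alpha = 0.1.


Step 1: Rank x and y separately (midranks; no ties here).
rank(x): 1->1, 7->3, 8->4, 12->6, 16->7, 2->2, 11->5
rank(y): 1->1, 6->6, 4->4, 3->3, 5->5, 2->2, 7->7
Step 2: d_i = R_x(i) - R_y(i); compute d_i^2.
  (1-1)^2=0, (3-6)^2=9, (4-4)^2=0, (6-3)^2=9, (7-5)^2=4, (2-2)^2=0, (5-7)^2=4
sum(d^2) = 26.
Step 3: rho = 1 - 6*26 / (7*(7^2 - 1)) = 1 - 156/336 = 0.535714.
Step 4: Under H0, t = rho * sqrt((n-2)/(1-rho^2)) = 1.4186 ~ t(5).
Step 5: Two-sided p-value from the t-distribution with 5 df = 0.215217.
Step 6: alpha = 0.1. fail to reject H0.

rho = 0.5357, p = 0.215217, fail to reject H0 at alpha = 0.1.


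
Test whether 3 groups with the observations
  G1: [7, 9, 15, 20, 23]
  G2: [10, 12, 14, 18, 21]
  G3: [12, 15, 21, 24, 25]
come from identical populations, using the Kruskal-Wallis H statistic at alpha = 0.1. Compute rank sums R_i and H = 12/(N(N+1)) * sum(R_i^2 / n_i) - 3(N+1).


Step 1: Combine all N = 15 observations and assign midranks.
sorted (value, group, rank): (7,G1,1), (9,G1,2), (10,G2,3), (12,G2,4.5), (12,G3,4.5), (14,G2,6), (15,G1,7.5), (15,G3,7.5), (18,G2,9), (20,G1,10), (21,G2,11.5), (21,G3,11.5), (23,G1,13), (24,G3,14), (25,G3,15)
Step 2: Sum ranks within each group.
R_1 = 33.5 (n_1 = 5)
R_2 = 34 (n_2 = 5)
R_3 = 52.5 (n_3 = 5)
Step 3: H = 12/(N(N+1)) * sum(R_i^2/n_i) - 3(N+1)
     = 12/(15*16) * (33.5^2/5 + 34^2/5 + 52.5^2/5) - 3*16
     = 0.050000 * 1006.9 - 48
     = 2.345000.
Step 4: Ties present; correction factor C = 1 - 18/(15^3 - 15) = 0.994643. Corrected H = 2.345000 / 0.994643 = 2.357630.
Step 5: Under H0, H ~ chi^2(2); p-value = 0.307643.
Step 6: alpha = 0.1. fail to reject H0.

H = 2.3576, df = 2, p = 0.307643, fail to reject H0.


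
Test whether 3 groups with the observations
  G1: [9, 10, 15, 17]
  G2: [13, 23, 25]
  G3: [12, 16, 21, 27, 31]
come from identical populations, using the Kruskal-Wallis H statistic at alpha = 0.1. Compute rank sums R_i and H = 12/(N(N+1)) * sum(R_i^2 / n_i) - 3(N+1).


Step 1: Combine all N = 12 observations and assign midranks.
sorted (value, group, rank): (9,G1,1), (10,G1,2), (12,G3,3), (13,G2,4), (15,G1,5), (16,G3,6), (17,G1,7), (21,G3,8), (23,G2,9), (25,G2,10), (27,G3,11), (31,G3,12)
Step 2: Sum ranks within each group.
R_1 = 15 (n_1 = 4)
R_2 = 23 (n_2 = 3)
R_3 = 40 (n_3 = 5)
Step 3: H = 12/(N(N+1)) * sum(R_i^2/n_i) - 3(N+1)
     = 12/(12*13) * (15^2/4 + 23^2/3 + 40^2/5) - 3*13
     = 0.076923 * 552.583 - 39
     = 3.506410.
Step 4: No ties, so H is used without correction.
Step 5: Under H0, H ~ chi^2(2); p-value = 0.173218.
Step 6: alpha = 0.1. fail to reject H0.

H = 3.5064, df = 2, p = 0.173218, fail to reject H0.


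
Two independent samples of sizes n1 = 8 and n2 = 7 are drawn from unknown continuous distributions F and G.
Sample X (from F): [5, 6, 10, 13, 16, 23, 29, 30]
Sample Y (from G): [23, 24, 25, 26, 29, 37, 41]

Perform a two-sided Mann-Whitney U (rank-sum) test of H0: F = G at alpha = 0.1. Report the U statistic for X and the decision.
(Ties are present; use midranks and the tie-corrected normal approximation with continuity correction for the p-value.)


Step 1: Combine and sort all 15 observations; assign midranks.
sorted (value, group): (5,X), (6,X), (10,X), (13,X), (16,X), (23,X), (23,Y), (24,Y), (25,Y), (26,Y), (29,X), (29,Y), (30,X), (37,Y), (41,Y)
ranks: 5->1, 6->2, 10->3, 13->4, 16->5, 23->6.5, 23->6.5, 24->8, 25->9, 26->10, 29->11.5, 29->11.5, 30->13, 37->14, 41->15
Step 2: Rank sum for X: R1 = 1 + 2 + 3 + 4 + 5 + 6.5 + 11.5 + 13 = 46.
Step 3: U_X = R1 - n1(n1+1)/2 = 46 - 8*9/2 = 46 - 36 = 10.
       U_Y = n1*n2 - U_X = 56 - 10 = 46.
Step 4: Ties are present, so use the tie-corrected normal approximation (with continuity correction) for the p-value.
Step 5: p-value = 0.042473; compare to alpha = 0.1. reject H0.

U_X = 10, p = 0.042473, reject H0 at alpha = 0.1.


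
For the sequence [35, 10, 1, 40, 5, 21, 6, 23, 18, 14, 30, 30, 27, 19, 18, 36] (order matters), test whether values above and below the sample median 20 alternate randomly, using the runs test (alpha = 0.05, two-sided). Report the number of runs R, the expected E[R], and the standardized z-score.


Step 1: Compute median = 20; label A = above, B = below.
Labels in order: ABBABABABBAAABBA  (n_A = 8, n_B = 8)
Step 2: Count runs R = 11.
Step 3: Under H0 (random ordering), E[R] = 2*n_A*n_B/(n_A+n_B) + 1 = 2*8*8/16 + 1 = 9.0000.
        Var[R] = 2*n_A*n_B*(2*n_A*n_B - n_A - n_B) / ((n_A+n_B)^2 * (n_A+n_B-1)) = 14336/3840 = 3.7333.
        SD[R] = 1.9322.
Step 4: Continuity-corrected z = (R - 0.5 - E[R]) / SD[R] = (11 - 0.5 - 9.0000) / 1.9322 = 0.7763.
Step 5: Two-sided p-value via normal approximation = 2*(1 - Phi(|z|)) = 0.437558.
Step 6: alpha = 0.05. fail to reject H0.

R = 11, z = 0.7763, p = 0.437558, fail to reject H0.


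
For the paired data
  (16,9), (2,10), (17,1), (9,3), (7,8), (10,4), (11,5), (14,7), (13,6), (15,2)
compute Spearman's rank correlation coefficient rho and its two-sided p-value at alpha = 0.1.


Step 1: Rank x and y separately (midranks; no ties here).
rank(x): 16->9, 2->1, 17->10, 9->3, 7->2, 10->4, 11->5, 14->7, 13->6, 15->8
rank(y): 9->9, 10->10, 1->1, 3->3, 8->8, 4->4, 5->5, 7->7, 6->6, 2->2
Step 2: d_i = R_x(i) - R_y(i); compute d_i^2.
  (9-9)^2=0, (1-10)^2=81, (10-1)^2=81, (3-3)^2=0, (2-8)^2=36, (4-4)^2=0, (5-5)^2=0, (7-7)^2=0, (6-6)^2=0, (8-2)^2=36
sum(d^2) = 234.
Step 3: rho = 1 - 6*234 / (10*(10^2 - 1)) = 1 - 1404/990 = -0.418182.
Step 4: Under H0, t = rho * sqrt((n-2)/(1-rho^2)) = -1.3021 ~ t(8).
Step 5: Two-sided p-value from the t-distribution with 8 df = 0.229113.
Step 6: alpha = 0.1. fail to reject H0.

rho = -0.4182, p = 0.229113, fail to reject H0 at alpha = 0.1.


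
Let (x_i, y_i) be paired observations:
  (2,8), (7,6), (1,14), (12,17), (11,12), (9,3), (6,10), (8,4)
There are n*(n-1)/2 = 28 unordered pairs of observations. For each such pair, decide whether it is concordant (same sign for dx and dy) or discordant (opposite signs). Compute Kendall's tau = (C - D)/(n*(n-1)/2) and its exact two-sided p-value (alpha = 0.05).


Step 1: Enumerate the 28 unordered pairs (i,j) with i<j and classify each by sign(x_j-x_i) * sign(y_j-y_i).
  (1,2):dx=+5,dy=-2->D; (1,3):dx=-1,dy=+6->D; (1,4):dx=+10,dy=+9->C; (1,5):dx=+9,dy=+4->C
  (1,6):dx=+7,dy=-5->D; (1,7):dx=+4,dy=+2->C; (1,8):dx=+6,dy=-4->D; (2,3):dx=-6,dy=+8->D
  (2,4):dx=+5,dy=+11->C; (2,5):dx=+4,dy=+6->C; (2,6):dx=+2,dy=-3->D; (2,7):dx=-1,dy=+4->D
  (2,8):dx=+1,dy=-2->D; (3,4):dx=+11,dy=+3->C; (3,5):dx=+10,dy=-2->D; (3,6):dx=+8,dy=-11->D
  (3,7):dx=+5,dy=-4->D; (3,8):dx=+7,dy=-10->D; (4,5):dx=-1,dy=-5->C; (4,6):dx=-3,dy=-14->C
  (4,7):dx=-6,dy=-7->C; (4,8):dx=-4,dy=-13->C; (5,6):dx=-2,dy=-9->C; (5,7):dx=-5,dy=-2->C
  (5,8):dx=-3,dy=-8->C; (6,7):dx=-3,dy=+7->D; (6,8):dx=-1,dy=+1->D; (7,8):dx=+2,dy=-6->D
Step 2: C = 13, D = 15, total pairs = 28.
Step 3: tau = (C - D)/(n(n-1)/2) = (13 - 15)/28 = -0.071429.
Step 4: Exact two-sided p-value (enumerate n! = 40320 permutations of y under H0): p = 0.904861.
Step 5: alpha = 0.05. fail to reject H0.

tau_b = -0.0714 (C=13, D=15), p = 0.904861, fail to reject H0.


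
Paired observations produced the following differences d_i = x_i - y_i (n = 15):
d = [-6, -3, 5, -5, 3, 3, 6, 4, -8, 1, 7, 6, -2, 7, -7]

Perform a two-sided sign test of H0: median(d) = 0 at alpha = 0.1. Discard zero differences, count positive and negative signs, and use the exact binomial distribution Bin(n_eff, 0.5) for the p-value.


Step 1: Discard zero differences. Original n = 15; n_eff = number of nonzero differences = 15.
Nonzero differences (with sign): -6, -3, +5, -5, +3, +3, +6, +4, -8, +1, +7, +6, -2, +7, -7
Step 2: Count signs: positive = 9, negative = 6.
Step 3: Under H0: P(positive) = 0.5, so the number of positives S ~ Bin(15, 0.5).
Step 4: Two-sided exact p-value = sum of Bin(15,0.5) probabilities at or below the observed probability = 0.607239.
Step 5: alpha = 0.1. fail to reject H0.

n_eff = 15, pos = 9, neg = 6, p = 0.607239, fail to reject H0.


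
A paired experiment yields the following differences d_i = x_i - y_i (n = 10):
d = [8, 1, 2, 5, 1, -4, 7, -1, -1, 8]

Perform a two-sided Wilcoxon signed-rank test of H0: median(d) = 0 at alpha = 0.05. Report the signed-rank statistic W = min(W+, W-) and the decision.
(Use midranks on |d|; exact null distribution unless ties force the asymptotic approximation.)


Step 1: Drop any zero differences (none here) and take |d_i|.
|d| = [8, 1, 2, 5, 1, 4, 7, 1, 1, 8]
Step 2: Midrank |d_i| (ties get averaged ranks).
ranks: |8|->9.5, |1|->2.5, |2|->5, |5|->7, |1|->2.5, |4|->6, |7|->8, |1|->2.5, |1|->2.5, |8|->9.5
Step 3: Attach original signs; sum ranks with positive sign and with negative sign.
W+ = 9.5 + 2.5 + 5 + 7 + 2.5 + 8 + 9.5 = 44
W- = 6 + 2.5 + 2.5 = 11
(Check: W+ + W- = 55 should equal n(n+1)/2 = 55.)
Step 4: Test statistic W = min(W+, W-) = 11.
Step 5: Ties in |d|, so use the tie-corrected normal approximation.
        E[W] = n(n+1)/4 = 10*11/4 = 27.5.
        Tie groups: |d|=1 (t=4), |d|=8 (t=2); sum(t^3 - t) = 66.
        Var[W] = n(n+1)(2n+1)/24 - sum(t^3-t)/48 = 2310/24 - 66/48 = 94.875.
        z = (W - E[W]) / sqrt(Var[W]) = (11 - 27.5) / 9.7404 = -1.6940.
        Two-sided p = 2*Phi(z) = 0.090269.
Step 6: alpha = 0.05. fail to reject H0.

W+ = 44, W- = 11, W = min = 11, p = 0.090269, fail to reject H0.


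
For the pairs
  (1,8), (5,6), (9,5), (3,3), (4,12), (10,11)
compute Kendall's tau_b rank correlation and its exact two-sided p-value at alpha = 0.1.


Step 1: Enumerate the 15 unordered pairs (i,j) with i<j and classify each by sign(x_j-x_i) * sign(y_j-y_i).
  (1,2):dx=+4,dy=-2->D; (1,3):dx=+8,dy=-3->D; (1,4):dx=+2,dy=-5->D; (1,5):dx=+3,dy=+4->C
  (1,6):dx=+9,dy=+3->C; (2,3):dx=+4,dy=-1->D; (2,4):dx=-2,dy=-3->C; (2,5):dx=-1,dy=+6->D
  (2,6):dx=+5,dy=+5->C; (3,4):dx=-6,dy=-2->C; (3,5):dx=-5,dy=+7->D; (3,6):dx=+1,dy=+6->C
  (4,5):dx=+1,dy=+9->C; (4,6):dx=+7,dy=+8->C; (5,6):dx=+6,dy=-1->D
Step 2: C = 8, D = 7, total pairs = 15.
Step 3: tau = (C - D)/(n(n-1)/2) = (8 - 7)/15 = 0.066667.
Step 4: Exact two-sided p-value (enumerate n! = 720 permutations of y under H0): p = 1.000000.
Step 5: alpha = 0.1. fail to reject H0.

tau_b = 0.0667 (C=8, D=7), p = 1.000000, fail to reject H0.
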